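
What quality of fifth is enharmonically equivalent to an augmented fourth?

An augmented fourth spans 6 semitones.
A fifth spanning 6 semitones is diminished (the perfect fifth is 7).

diminished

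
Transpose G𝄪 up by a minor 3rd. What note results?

A third above G lands on the letter B.
A minor third spans 3 semitones, so G## moves to pitch class 0. On the letter B that is B#.

B#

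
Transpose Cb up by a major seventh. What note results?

Bb

C up a major seventh is B, so the target letter is B.
From Cb, a major seventh is 11 semitones up: Bb.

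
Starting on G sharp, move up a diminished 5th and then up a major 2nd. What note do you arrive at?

E

A diminished fifth up from G# is D (letter D, 6 semitones up).
A major second up from D is E (letter E, 2 semitones up).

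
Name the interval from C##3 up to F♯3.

The letter names run C→F, a span of 3 letter steps, so the interval is some kind of fourth.
C## to F# is 4 semitones. A perfect fourth is 5, so 4 makes it diminished.

diminished fourth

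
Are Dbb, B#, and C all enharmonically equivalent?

Dbb = pitch class 0 and B# = pitch class 0 and C = pitch class 0 — the same pitch class, so they are enharmonic equivalents.

Yes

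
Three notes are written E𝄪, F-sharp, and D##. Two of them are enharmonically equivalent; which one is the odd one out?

In 12-tone equal temperament, enharmonic equivalents share a pitch class. E## is pitch class 6; F# is pitch class 6; D## is pitch class 4.
E## and F# share pitch class 6, while D## is pitch class 4.

D##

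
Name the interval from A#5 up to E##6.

The letter names run A→E, a span of 4 letter steps, so the interval is some kind of fifth.
A# to E## is 8 semitones. A perfect fifth is 7, so 8 makes it augmented.

augmented fifth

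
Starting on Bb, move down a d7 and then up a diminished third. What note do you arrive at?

Eb

A diminished seventh down from Bb is C# (letter C, 9 semitones down).
A diminished third up from C# is Eb (letter E, 2 semitones up).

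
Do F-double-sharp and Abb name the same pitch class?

Yes

F## is pitch class 7; Abb is pitch class 7.
All spellings map to pitch class 7, so they are enharmonically equivalent.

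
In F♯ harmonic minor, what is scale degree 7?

E#

The F# harmonic minor scale runs F# G# A B C# D E#.
Degree 7 is E#.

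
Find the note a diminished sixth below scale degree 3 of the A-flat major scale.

Scale degree 3 of Ab major is C.
A diminished sixth (7 semitones) below C lands on the letter E, giving E#.

E#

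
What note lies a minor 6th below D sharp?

F##

A sixth below D lands on the letter F.
A minor sixth spans 8 semitones, so D# moves to pitch class 7. On the letter F that is F##.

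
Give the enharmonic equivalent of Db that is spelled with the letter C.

C#

Db is pitch class 1. The letter C alone is pitch class 0.
To reach pitch class 1 from C requires an offset of +1 semitone, i.e. sharp: C#.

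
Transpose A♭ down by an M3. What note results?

Fb

A third below A lands on the letter F.
A major third spans 4 semitones, so Ab moves to pitch class 4. On the letter F that is Fb.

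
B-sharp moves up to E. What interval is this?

Counting letters B–C–D–E gives a fourth.
B#→E = 4 semitones, 1 narrower than the perfect fourth (5), so diminished.

diminished fourth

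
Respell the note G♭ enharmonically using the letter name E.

Gb is pitch class 6. The letter E alone is pitch class 4.
To reach pitch class 6 from E requires an offset of +2 semitones, i.e. double sharp: E##.

E##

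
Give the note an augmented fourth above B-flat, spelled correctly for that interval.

E

B up a perfect fourth is E, so the target letter is E.
From Bb, an augmented fourth is 6 semitones up: E.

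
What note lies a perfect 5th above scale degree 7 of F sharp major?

Scale degree 7 of F# major is E#.
A perfect fifth (7 semitones) above E# lands on the letter B, giving B#.

B#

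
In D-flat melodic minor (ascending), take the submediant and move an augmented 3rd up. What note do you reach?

The submediant of Db melodic minor (ascending) is Bb.
An augmented third (5 semitones) above Bb lands on the letter D, giving D#.

D#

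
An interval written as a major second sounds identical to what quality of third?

A major second spans 2 semitones.
A third spanning 2 semitones is diminished (the major third is 4).

diminished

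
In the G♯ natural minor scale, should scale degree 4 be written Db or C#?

C#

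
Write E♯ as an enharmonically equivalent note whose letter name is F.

F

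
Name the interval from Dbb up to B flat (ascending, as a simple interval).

augmented sixth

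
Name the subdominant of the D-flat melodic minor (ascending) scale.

Gb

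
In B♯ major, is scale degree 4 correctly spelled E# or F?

Each scale degree takes a distinct letter name. Degree 4 of a scale on B must use the letter E.
E# and F are enharmonically the same pitch, but only E# uses the letter E, so it is the correct spelling here.

E#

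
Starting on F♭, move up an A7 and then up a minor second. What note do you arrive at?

An augmented seventh up from Fb is E (letter E, 12 semitones up).
A minor second up from E is F (letter F, 1 semitone up).

F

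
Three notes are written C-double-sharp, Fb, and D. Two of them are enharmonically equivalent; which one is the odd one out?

Fb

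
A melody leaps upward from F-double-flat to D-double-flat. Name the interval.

Counting letters F–G–A–B–C–D gives a sixth.
Fbb→Dbb = 9 semitones, exactly the major sixth.

major sixth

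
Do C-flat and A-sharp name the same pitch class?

Two spellings are enharmonically equivalent only if they share a pitch class.
Here Cb → 11, A# → 10; 10 ≠ 11, so they are not.

No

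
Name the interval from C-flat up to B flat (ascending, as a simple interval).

Counting letters C–D–E–F–G–A–B gives a seventh.
Cb→Bb = 11 semitones, exactly the major seventh.

major seventh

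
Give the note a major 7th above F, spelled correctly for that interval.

F up a major seventh is E, so the target letter is E.
From F, a major seventh is 11 semitones up: E.

E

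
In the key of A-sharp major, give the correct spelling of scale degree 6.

F##

Degree 6 takes the letter 5 steps above A, which is F.
In major, degree 6 sits 9 semitones above the tonic. A# + 9 semitones is pitch class 7, spelled on F as F##.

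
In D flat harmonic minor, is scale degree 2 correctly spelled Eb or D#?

Each scale degree takes a distinct letter name. Degree 2 of a scale on D must use the letter E.
Eb and D# are enharmonically the same pitch, but only Eb uses the letter E, so it is the correct spelling here.

Eb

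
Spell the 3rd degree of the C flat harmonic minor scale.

Ebb

The Cb harmonic minor scale runs Cb Db Ebb Fb Gb Abb Bb.
Degree 3 is Ebb.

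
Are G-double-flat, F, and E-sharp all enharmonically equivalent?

Yes

Gbb = pitch class 5 and F = pitch class 5 and E# = pitch class 5 — the same pitch class, so they are enharmonic equivalents.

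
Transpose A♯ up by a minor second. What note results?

B

A second above A lands on the letter B.
A minor second spans 1 semitone, so A# moves to pitch class 11. On the letter B that is B.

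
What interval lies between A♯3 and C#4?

Counting letters A–B–C gives a third.
A#→C# = 3 semitones, 1 narrower than the major third (4), so minor.

minor third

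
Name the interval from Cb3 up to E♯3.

doubly augmented third

Counting letters C–D–E gives a third.
Cb→E# = 6 semitones, 2 wider than the major third (4), so doubly augmented.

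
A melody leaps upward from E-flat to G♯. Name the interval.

augmented third

The letter names run E→G, a span of 2 letter steps, so the interval is some kind of third.
Eb to G# is 5 semitones. A major third is 4, so 5 makes it augmented.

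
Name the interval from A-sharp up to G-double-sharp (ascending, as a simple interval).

major seventh

Counting letters A–B–C–D–E–F–G gives a seventh.
A#→G## = 11 semitones, exactly the major seventh.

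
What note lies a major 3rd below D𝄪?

B#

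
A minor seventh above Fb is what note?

Ebb

F up a major seventh is E, so the target letter is E.
From Fb, a minor seventh is 10 semitones up: Ebb.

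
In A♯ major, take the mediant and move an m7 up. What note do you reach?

The mediant of A# major is C##.
A minor seventh (10 semitones) above C## lands on the letter B, giving B#.

B#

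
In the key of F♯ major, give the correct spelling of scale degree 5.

C#

Degree 5 takes the letter 4 steps above F, which is C.
In major, degree 5 sits 7 semitones above the tonic. F# + 7 semitones is pitch class 1, spelled on C as C#.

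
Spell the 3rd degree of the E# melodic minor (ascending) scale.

G#

Degree 3 takes the letter 2 steps above E, which is G.
In melodic minor (ascending), degree 3 sits 3 semitones above the tonic. E# + 3 semitones is pitch class 8, spelled on G as G#.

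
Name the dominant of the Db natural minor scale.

Ab

Degree 5 takes the letter 4 steps above D, which is A.
In natural minor, degree 5 sits 7 semitones above the tonic. Db + 7 semitones is pitch class 8, spelled on A as Ab.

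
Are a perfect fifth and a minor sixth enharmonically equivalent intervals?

No

A perfect fifth spans 7 semitones; a minor sixth spans 8.
The spans differ, so they are not enharmonic equivalents.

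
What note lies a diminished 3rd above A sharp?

C

A third above A lands on the letter C.
A diminished third spans 2 semitones, so A# moves to pitch class 0. On the letter C that is C.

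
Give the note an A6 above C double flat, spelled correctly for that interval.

Ab

C up a major sixth is A, so the target letter is A.
From Cbb, an augmented sixth is 10 semitones up: Ab.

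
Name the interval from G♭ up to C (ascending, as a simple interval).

Counting letters G–A–B–C gives a fourth.
Gb→C = 6 semitones, 1 wider than the perfect fourth (5), so augmented.

augmented fourth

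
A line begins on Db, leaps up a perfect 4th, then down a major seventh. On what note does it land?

Abb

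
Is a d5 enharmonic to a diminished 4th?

No

A diminished fifth spans 6 semitones; a diminished fourth spans 4.
The spans differ, so they are not enharmonic equivalents.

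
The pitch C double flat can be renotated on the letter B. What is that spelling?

Bb

Plain B sits 1 semitone above Cbb, so on the letter B the same pitch needs a flat: Bb.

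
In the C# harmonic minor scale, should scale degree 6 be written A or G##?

A

Each scale degree takes a distinct letter name. Degree 6 of a scale on C must use the letter A.
A and G## are enharmonically the same pitch, but only A uses the letter A, so it is the correct spelling here.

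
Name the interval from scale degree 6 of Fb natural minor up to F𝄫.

Scale degree 6 of Fb natural minor is Dbb.
Dbb up to Fbb: letters D→F make it a third; 3 semitones makes it minor.

minor third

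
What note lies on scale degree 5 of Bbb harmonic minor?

Degree 5 takes the letter 4 steps above B, which is F.
In harmonic minor, degree 5 sits 7 semitones above the tonic. Bbb + 7 semitones is pitch class 4, spelled on F as Fb.

Fb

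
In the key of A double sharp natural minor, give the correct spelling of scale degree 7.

Degree 7 takes the letter 6 steps above A, which is G.
In natural minor, degree 7 sits 10 semitones above the tonic. A## + 10 semitones is pitch class 9, spelled on G as G##.

G##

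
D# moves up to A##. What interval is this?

augmented fifth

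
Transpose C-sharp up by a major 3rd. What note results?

E#

C up a major third is E, so the target letter is E.
From C#, a major third is 4 semitones up: E#.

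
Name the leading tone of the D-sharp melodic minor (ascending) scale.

Degree 7 takes the letter 6 steps above D, which is C.
In melodic minor (ascending), degree 7 sits 11 semitones above the tonic. D# + 11 semitones is pitch class 2, spelled on C as C##.

C##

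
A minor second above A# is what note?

A up a major second is B, so the target letter is B.
From A#, a minor second is 1 semitone up: B.

B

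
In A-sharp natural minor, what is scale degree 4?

D#

The A# natural minor scale runs A# B# C# D# E# F# G#.
Degree 4 is D#.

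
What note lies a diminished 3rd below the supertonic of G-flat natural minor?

The supertonic of Gb natural minor is Ab.
A diminished third (2 semitones) below Ab lands on the letter F, giving F#.

F#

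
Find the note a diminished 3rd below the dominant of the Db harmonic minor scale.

The dominant of Db harmonic minor is Ab.
A diminished third (2 semitones) below Ab lands on the letter F, giving F#.

F#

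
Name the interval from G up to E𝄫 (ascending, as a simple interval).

Counting letters G–A–B–C–D–E gives a sixth.
G→Ebb = 7 semitones, 2 narrower than the major sixth (9), so diminished.

diminished sixth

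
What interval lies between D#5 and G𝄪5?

augmented fourth

Counting letters D–E–F–G gives a fourth.
D#→G## = 6 semitones, 1 wider than the perfect fourth (5), so augmented.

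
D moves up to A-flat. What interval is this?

diminished fifth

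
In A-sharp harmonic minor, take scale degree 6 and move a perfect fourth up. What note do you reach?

Scale degree 6 of A# harmonic minor is F#.
A perfect fourth (5 semitones) above F# lands on the letter B, giving B.

B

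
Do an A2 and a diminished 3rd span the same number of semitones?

An augmented second spans 3 semitones; a diminished third spans 2.
The spans differ, so they are not enharmonic equivalents.

No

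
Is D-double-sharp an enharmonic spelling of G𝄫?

D## is pitch class 4; Gbb is pitch class 5.
The pitch classes differ (4 vs. 5), so they are not enharmonic equivalents.

No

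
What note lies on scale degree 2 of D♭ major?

Eb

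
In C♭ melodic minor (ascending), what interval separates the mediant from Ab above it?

The mediant of Cb melodic minor (ascending) is Ebb.
Ebb up to Ab: letters E→A make it a fourth; 6 semitones makes it augmented.

augmented fourth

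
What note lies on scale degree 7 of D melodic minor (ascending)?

Degree 7 takes the letter 6 steps above D, which is C.
In melodic minor (ascending), degree 7 sits 11 semitones above the tonic. D + 11 semitones is pitch class 1, spelled on C as C#.

C#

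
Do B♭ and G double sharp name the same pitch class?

Two spellings are enharmonically equivalent only if they share a pitch class.
Here Bb → 10, G## → 9; 9 ≠ 10, so they are not.

No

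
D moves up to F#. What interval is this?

major third

Counting letters D–E–F gives a third.
D→F# = 4 semitones, exactly the major third.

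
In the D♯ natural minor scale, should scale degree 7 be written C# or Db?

Each scale degree takes a distinct letter name. Degree 7 of a scale on D must use the letter C.
C# and Db are enharmonically the same pitch, but only C# uses the letter C, so it is the correct spelling here.

C#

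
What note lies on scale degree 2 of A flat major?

Bb

The Ab major scale runs Ab Bb C Db Eb F G.
Degree 2 is Bb.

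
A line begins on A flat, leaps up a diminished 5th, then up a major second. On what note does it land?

Fb

A diminished fifth up from Ab is Ebb (letter E, 6 semitones up).
A major second up from Ebb is Fb (letter F, 2 semitones up).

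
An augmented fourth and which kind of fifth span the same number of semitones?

diminished

An augmented fourth spans 6 semitones.
A fifth spanning 6 semitones is diminished (the perfect fifth is 7).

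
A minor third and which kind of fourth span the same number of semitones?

doubly diminished

A minor third spans 3 semitones.
A fourth spanning 3 semitones is doubly diminished (the perfect fourth is 5).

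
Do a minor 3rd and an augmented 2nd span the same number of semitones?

A minor third spans 3 semitones; an augmented second spans 3.
They are enharmonically equivalent.

Yes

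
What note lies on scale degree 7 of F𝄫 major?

Ebb

Degree 7 takes the letter 6 steps above F, which is E.
In major, degree 7 sits 11 semitones above the tonic. Fbb + 11 semitones is pitch class 2, spelled on E as Ebb.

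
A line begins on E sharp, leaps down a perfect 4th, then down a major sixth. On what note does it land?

A perfect fourth down from E# is B# (letter B, 5 semitones down).
A major sixth down from B# is D# (letter D, 9 semitones down).

D#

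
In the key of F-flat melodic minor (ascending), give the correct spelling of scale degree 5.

Cb

The Fb melodic minor (ascending) scale runs Fb Gb Abb Bbb Cb Db Eb.
Degree 5 is Cb.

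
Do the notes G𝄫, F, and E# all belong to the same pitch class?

Yes

Gbb = pitch class 5 and F = pitch class 5 and E# = pitch class 5 — the same pitch class, so they are enharmonic equivalents.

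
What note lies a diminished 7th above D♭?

A seventh above D lands on the letter C.
A diminished seventh spans 9 semitones, so Db moves to pitch class 10. On the letter C that is Cbb.

Cbb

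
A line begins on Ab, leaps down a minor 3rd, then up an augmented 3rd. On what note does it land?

A minor third down from Ab is F (letter F, 3 semitones down).
An augmented third up from F is A# (letter A, 5 semitones up).

A#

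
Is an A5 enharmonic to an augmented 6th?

An augmented fifth spans 8 semitones; an augmented sixth spans 10.
The spans differ, so they are not enharmonic equivalents.

No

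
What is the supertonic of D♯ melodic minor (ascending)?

E#

Degree 2 takes the letter 1 step above D, which is E.
In melodic minor (ascending), degree 2 sits 2 semitones above the tonic. D# + 2 semitones is pitch class 5, spelled on E as E#.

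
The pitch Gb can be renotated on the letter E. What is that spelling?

Plain E sits 2 semitones below Gb, so on the letter E the same pitch needs a double sharp: E##.

E##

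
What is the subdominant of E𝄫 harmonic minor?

Degree 4 takes the letter 3 steps above E, which is A.
In harmonic minor, degree 4 sits 5 semitones above the tonic. Ebb + 5 semitones is pitch class 7, spelled on A as Abb.

Abb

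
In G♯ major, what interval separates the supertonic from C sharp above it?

The supertonic of G# major is A#.
A# up to C#: letters A→C make it a third; 3 semitones makes it minor.

minor third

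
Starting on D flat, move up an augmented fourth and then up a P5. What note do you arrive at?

D

An augmented fourth up from Db is G (letter G, 6 semitones up).
A perfect fifth up from G is D (letter D, 7 semitones up).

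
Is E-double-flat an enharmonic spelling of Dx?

No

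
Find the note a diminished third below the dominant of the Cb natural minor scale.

The dominant of Cb natural minor is Gb.
A diminished third (2 semitones) below Gb lands on the letter E, giving E.

E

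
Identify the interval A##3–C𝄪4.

minor third

Counting letters A–B–C gives a third.
A##→C## = 3 semitones, 1 narrower than the major third (4), so minor.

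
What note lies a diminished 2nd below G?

A second below G lands on the letter F.
A diminished second spans 0 semitones, so G moves to pitch class 7. On the letter F that is F##.

F##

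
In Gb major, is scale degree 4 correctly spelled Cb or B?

Cb

Each scale degree takes a distinct letter name. Degree 4 of a scale on G must use the letter C.
Cb and B are enharmonically the same pitch, but only Cb uses the letter C, so it is the correct spelling here.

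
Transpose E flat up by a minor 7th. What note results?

Db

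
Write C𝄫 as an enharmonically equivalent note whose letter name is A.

A#

Cbb is pitch class 10. The letter A alone is pitch class 9.
To reach pitch class 10 from A requires an offset of +1 semitone, i.e. sharp: A#.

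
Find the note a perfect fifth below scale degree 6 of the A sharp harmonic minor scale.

Scale degree 6 of A# harmonic minor is F#.
A perfect fifth (7 semitones) below F# lands on the letter B, giving B.

B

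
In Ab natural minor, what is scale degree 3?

Cb

Degree 3 takes the letter 2 steps above A, which is C.
In natural minor, degree 3 sits 3 semitones above the tonic. Ab + 3 semitones is pitch class 11, spelled on C as Cb.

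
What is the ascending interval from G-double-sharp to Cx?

perfect fourth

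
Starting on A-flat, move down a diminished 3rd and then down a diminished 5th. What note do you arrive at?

A diminished third down from Ab is F# (letter F, 2 semitones down).
A diminished fifth down from F# is B# (letter B, 6 semitones down).

B#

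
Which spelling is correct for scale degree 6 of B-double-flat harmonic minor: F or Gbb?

Gbb

Each scale degree takes a distinct letter name. Degree 6 of a scale on B must use the letter G.
Gbb and F are enharmonically the same pitch, but only Gbb uses the letter G, so it is the correct spelling here.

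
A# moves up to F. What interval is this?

diminished sixth

The letter names run A→F, a span of 5 letter steps, so the interval is some kind of sixth.
A# to F is 7 semitones. A major sixth is 9, so 7 makes it diminished.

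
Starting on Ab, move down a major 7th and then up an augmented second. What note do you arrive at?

C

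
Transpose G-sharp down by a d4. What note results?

D##

G down a perfect fourth is D, so the target letter is D.
From G#, a diminished fourth is 4 semitones down: D##.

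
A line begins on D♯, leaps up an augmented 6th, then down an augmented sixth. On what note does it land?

An augmented sixth up from D# is B## (letter B, 10 semitones up).
An augmented sixth down from B## is D# (letter D, 10 semitones down).

D#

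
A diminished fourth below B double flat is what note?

F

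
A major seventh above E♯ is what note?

D##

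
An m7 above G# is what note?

A seventh above G lands on the letter F.
A minor seventh spans 10 semitones, so G# moves to pitch class 6. On the letter F that is F#.

F#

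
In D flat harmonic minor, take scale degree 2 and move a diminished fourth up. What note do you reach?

Abb

Scale degree 2 of Db harmonic minor is Eb.
A diminished fourth (4 semitones) above Eb lands on the letter A, giving Abb.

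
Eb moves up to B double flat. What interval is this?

diminished fifth

Counting letters E–F–G–A–B gives a fifth.
Eb→Bbb = 6 semitones, 1 narrower than the perfect fifth (7), so diminished.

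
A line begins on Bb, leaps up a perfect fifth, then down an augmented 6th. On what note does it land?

A perfect fifth up from Bb is F (letter F, 7 semitones up).
An augmented sixth down from F is Abb (letter A, 10 semitones down).

Abb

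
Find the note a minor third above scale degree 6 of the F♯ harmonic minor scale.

Scale degree 6 of F# harmonic minor is D.
A minor third (3 semitones) above D lands on the letter F, giving F.

F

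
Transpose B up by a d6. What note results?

B up a major sixth is G#, so the target letter is G.
From B, a diminished sixth is 7 semitones up: Gb.

Gb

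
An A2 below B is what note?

Ab

B down a major second is A, so the target letter is A.
From B, an augmented second is 3 semitones down: Ab.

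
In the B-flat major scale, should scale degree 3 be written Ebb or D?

Each scale degree takes a distinct letter name. Degree 3 of a scale on B must use the letter D.
D and Ebb are enharmonically the same pitch, but only D uses the letter D, so it is the correct spelling here.

D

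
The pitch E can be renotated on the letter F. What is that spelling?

Fb

Plain F sits 1 semitone above E, so on the letter F the same pitch needs a flat: Fb.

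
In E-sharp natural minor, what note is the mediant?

G#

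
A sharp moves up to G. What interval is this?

The letter names run A→G, a span of 6 letter steps, so the interval is some kind of seventh.
A# to G is 9 semitones. A major seventh is 11, so 9 makes it diminished.

diminished seventh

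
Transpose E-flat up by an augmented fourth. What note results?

E up a perfect fourth is A, so the target letter is A.
From Eb, an augmented fourth is 6 semitones up: A.

A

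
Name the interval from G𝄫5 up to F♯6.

doubly augmented seventh

Counting letters G–A–B–C–D–E–F gives a seventh.
Gbb→F# = 13 semitones, 2 wider than the major seventh (11), so doubly augmented.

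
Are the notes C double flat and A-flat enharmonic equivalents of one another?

Cbb is pitch class 10; Ab is pitch class 8.
The pitch classes differ (10 vs. 8), so they are not enharmonic equivalents.

No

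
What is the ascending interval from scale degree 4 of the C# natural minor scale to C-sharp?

perfect fifth

Scale degree 4 of C# natural minor is F#.
F# up to C#: letters F→C make it a fifth; 7 semitones makes it perfect.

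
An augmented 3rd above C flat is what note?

C up a major third is E, so the target letter is E.
From Cb, an augmented third is 5 semitones up: E.

E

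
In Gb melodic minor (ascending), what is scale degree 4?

The Gb melodic minor (ascending) scale runs Gb Ab Bbb Cb Db Eb F.
Degree 4 is Cb.

Cb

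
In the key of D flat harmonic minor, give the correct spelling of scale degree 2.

Degree 2 takes the letter 1 step above D, which is E.
In harmonic minor, degree 2 sits 2 semitones above the tonic. Db + 2 semitones is pitch class 3, spelled on E as Eb.

Eb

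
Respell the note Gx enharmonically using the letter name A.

A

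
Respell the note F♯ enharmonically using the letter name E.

E##

Plain E sits 2 semitones below F#, so on the letter E the same pitch needs a double sharp: E##.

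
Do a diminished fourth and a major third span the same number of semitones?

Yes

A diminished fourth spans 4 semitones; a major third spans 4.
They are enharmonically equivalent.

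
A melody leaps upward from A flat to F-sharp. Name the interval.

augmented sixth

The letter names run A→F, a span of 5 letter steps, so the interval is some kind of sixth.
Ab to F# is 10 semitones. A major sixth is 9, so 10 makes it augmented.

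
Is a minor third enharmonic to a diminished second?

A minor third spans 3 semitones; a diminished second spans 0.
The spans differ, so they are not enharmonic equivalents.

No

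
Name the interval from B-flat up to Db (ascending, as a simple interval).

minor third

The letter names run B→D, a span of 2 letter steps, so the interval is some kind of third.
Bb to Db is 3 semitones. A major third is 4, so 3 makes it minor.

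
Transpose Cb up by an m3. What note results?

Ebb

A third above C lands on the letter E.
A minor third spans 3 semitones, so Cb moves to pitch class 2. On the letter E that is Ebb.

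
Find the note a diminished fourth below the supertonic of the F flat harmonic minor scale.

The supertonic of Fb harmonic minor is Gb.
A diminished fourth (4 semitones) below Gb lands on the letter D, giving D.

D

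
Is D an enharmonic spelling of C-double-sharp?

D is pitch class 2; C## is pitch class 2.
All spellings map to pitch class 2, so they are enharmonically equivalent.

Yes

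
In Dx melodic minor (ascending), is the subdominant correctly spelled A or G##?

G##

Each scale degree takes a distinct letter name. Degree 4 of a scale on D must use the letter G.
G## and A are enharmonically the same pitch, but only G## uses the letter G, so it is the correct spelling here.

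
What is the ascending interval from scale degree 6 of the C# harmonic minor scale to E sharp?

Scale degree 6 of C# harmonic minor is A.
A up to E#: letters A→E make it a fifth; 8 semitones makes it augmented.

augmented fifth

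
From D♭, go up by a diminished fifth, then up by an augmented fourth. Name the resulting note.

A diminished fifth up from Db is Abb (letter A, 6 semitones up).
An augmented fourth up from Abb is Db (letter D, 6 semitones up).

Db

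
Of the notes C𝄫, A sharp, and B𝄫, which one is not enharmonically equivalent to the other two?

Bbb

In 12-tone equal temperament, enharmonic equivalents share a pitch class. Cbb is pitch class 10; A# is pitch class 10; Bbb is pitch class 9.
Cbb and A# share pitch class 10, while Bbb is pitch class 9.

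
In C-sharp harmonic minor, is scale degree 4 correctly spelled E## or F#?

F#

Each scale degree takes a distinct letter name. Degree 4 of a scale on C must use the letter F.
F# and E## are enharmonically the same pitch, but only F# uses the letter F, so it is the correct spelling here.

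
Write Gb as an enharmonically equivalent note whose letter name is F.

Gb is pitch class 6. The letter F alone is pitch class 5.
To reach pitch class 6 from F requires an offset of +1 semitone, i.e. sharp: F#.

F#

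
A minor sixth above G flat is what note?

A sixth above G lands on the letter E.
A minor sixth spans 8 semitones, so Gb moves to pitch class 2. On the letter E that is Ebb.

Ebb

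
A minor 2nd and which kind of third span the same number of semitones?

doubly diminished

A minor second spans 1 semitone.
A third spanning 1 semitone is doubly diminished (the major third is 4).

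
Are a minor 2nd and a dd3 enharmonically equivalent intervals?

A minor second spans 1 semitone; a doubly diminished third spans 1.
They are enharmonically equivalent.

Yes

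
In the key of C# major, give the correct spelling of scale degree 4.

F#

The C# major scale runs C# D# E# F# G# A# B#.
Degree 4 is F#.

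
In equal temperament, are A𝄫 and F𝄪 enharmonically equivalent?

Abb = pitch class 7 and F## = pitch class 7 — the same pitch class, so they are enharmonic equivalents.

Yes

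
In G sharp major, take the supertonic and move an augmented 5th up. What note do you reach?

E##

The supertonic of G# major is A#.
An augmented fifth (8 semitones) above A# lands on the letter E, giving E##.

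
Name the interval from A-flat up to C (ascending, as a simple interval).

major third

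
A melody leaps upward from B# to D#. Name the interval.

Counting letters B–C–D gives a third.
B#→D# = 3 semitones, 1 narrower than the major third (4), so minor.

minor third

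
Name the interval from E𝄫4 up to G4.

augmented third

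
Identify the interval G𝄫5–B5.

doubly augmented third

The letter names run G→B, a span of 2 letter steps, so the interval is some kind of third.
Gbb to B is 6 semitones. A major third is 4, so 6 makes it doubly augmented.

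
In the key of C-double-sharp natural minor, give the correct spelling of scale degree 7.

B#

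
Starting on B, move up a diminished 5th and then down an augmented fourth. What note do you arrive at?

Cb

A diminished fifth up from B is F (letter F, 6 semitones up).
An augmented fourth down from F is Cb (letter C, 6 semitones down).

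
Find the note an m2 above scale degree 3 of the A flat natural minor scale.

Scale degree 3 of Ab natural minor is Cb.
A minor second (1 semitone) above Cb lands on the letter D, giving Dbb.

Dbb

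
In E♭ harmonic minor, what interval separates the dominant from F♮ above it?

perfect fifth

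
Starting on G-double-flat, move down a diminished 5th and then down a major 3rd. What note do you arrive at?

Abb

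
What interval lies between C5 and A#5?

The letter names run C→A, a span of 5 letter steps, so the interval is some kind of sixth.
C to A# is 10 semitones. A major sixth is 9, so 10 makes it augmented.

augmented sixth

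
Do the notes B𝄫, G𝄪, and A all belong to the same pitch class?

Yes

Bbb = pitch class 9 and G## = pitch class 9 and A = pitch class 9 — the same pitch class, so they are enharmonic equivalents.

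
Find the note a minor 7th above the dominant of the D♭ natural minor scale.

The dominant of Db natural minor is Ab.
A minor seventh (10 semitones) above Ab lands on the letter G, giving Gb.

Gb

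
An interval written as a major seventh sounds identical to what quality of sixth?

A major seventh spans 11 semitones.
A sixth spanning 11 semitones is doubly augmented (the major sixth is 9).

doubly augmented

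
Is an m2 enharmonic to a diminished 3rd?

No

A minor second spans 1 semitone; a diminished third spans 2.
The spans differ, so they are not enharmonic equivalents.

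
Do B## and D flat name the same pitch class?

B## = pitch class 1 and Db = pitch class 1 — the same pitch class, so they are enharmonic equivalents.

Yes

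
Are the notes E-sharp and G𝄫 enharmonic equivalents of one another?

Yes

E# is pitch class 5; Gbb is pitch class 5.
All spellings map to pitch class 5, so they are enharmonically equivalent.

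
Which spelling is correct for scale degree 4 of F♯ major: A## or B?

Each scale degree takes a distinct letter name. Degree 4 of a scale on F must use the letter B.
B and A## are enharmonically the same pitch, but only B uses the letter B, so it is the correct spelling here.

B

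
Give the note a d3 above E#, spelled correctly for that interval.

E up a major third is G#, so the target letter is G.
From E#, a diminished third is 2 semitones up: G.

G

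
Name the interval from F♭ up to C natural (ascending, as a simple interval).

augmented fifth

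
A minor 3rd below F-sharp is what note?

F down a major third is Db, so the target letter is D.
From F#, a minor third is 3 semitones down: D#.

D#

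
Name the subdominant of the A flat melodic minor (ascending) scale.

Degree 4 takes the letter 3 steps above A, which is D.
In melodic minor (ascending), degree 4 sits 5 semitones above the tonic. Ab + 5 semitones is pitch class 1, spelled on D as Db.

Db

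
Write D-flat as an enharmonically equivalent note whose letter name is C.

C#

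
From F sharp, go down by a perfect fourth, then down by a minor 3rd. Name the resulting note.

A perfect fourth down from F# is C# (letter C, 5 semitones down).
A minor third down from C# is A# (letter A, 3 semitones down).

A#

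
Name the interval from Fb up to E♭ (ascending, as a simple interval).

major seventh

Counting letters F–G–A–B–C–D–E gives a seventh.
Fb→Eb = 11 semitones, exactly the major seventh.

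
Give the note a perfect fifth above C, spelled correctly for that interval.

A fifth above C lands on the letter G.
A perfect fifth spans 7 semitones, so C moves to pitch class 7. On the letter G that is G.

G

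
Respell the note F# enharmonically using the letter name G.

Plain G sits 1 semitone above F#, so on the letter G the same pitch needs a flat: Gb.

Gb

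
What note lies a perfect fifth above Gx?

A fifth above G lands on the letter D.
A perfect fifth spans 7 semitones, so G## moves to pitch class 4. On the letter D that is D##.

D##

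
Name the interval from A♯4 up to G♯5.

Counting letters A–B–C–D–E–F–G gives a seventh.
A#→G# = 10 semitones, 1 narrower than the major seventh (11), so minor.

minor seventh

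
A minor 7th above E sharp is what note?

A seventh above E lands on the letter D.
A minor seventh spans 10 semitones, so E# moves to pitch class 3. On the letter D that is D#.

D#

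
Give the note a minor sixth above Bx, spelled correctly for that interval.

B up a major sixth is G#, so the target letter is G.
From B##, a minor sixth is 8 semitones up: G##.

G##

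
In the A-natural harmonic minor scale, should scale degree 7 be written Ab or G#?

Each scale degree takes a distinct letter name. Degree 7 of a scale on A must use the letter G.
G# and Ab are enharmonically the same pitch, but only G# uses the letter G, so it is the correct spelling here.

G#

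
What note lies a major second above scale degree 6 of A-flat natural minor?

Gb

Scale degree 6 of Ab natural minor is Fb.
A major second (2 semitones) above Fb lands on the letter G, giving Gb.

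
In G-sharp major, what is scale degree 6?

E#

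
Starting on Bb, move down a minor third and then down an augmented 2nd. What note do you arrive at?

A minor third down from Bb is G (letter G, 3 semitones down).
An augmented second down from G is Fb (letter F, 3 semitones down).

Fb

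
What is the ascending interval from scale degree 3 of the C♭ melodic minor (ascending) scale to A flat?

Scale degree 3 of Cb melodic minor (ascending) is Ebb.
Ebb up to Ab: letters E→A make it a fourth; 6 semitones makes it augmented.

augmented fourth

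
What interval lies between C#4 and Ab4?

The letter names run C→A, a span of 5 letter steps, so the interval is some kind of sixth.
C# to Ab is 7 semitones. A major sixth is 9, so 7 makes it diminished.

diminished sixth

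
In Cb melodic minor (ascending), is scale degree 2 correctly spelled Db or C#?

Db

Each scale degree takes a distinct letter name. Degree 2 of a scale on C must use the letter D.
Db and C# are enharmonically the same pitch, but only Db uses the letter D, so it is the correct spelling here.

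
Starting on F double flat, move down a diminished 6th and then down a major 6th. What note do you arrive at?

A diminished sixth down from Fbb is Ab (letter A, 7 semitones down).
A major sixth down from Ab is Cb (letter C, 9 semitones down).

Cb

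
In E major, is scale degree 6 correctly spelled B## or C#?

C#

Each scale degree takes a distinct letter name. Degree 6 of a scale on E must use the letter C.
C# and B## are enharmonically the same pitch, but only C# uses the letter C, so it is the correct spelling here.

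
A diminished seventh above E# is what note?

A seventh above E lands on the letter D.
A diminished seventh spans 9 semitones, so E# moves to pitch class 2. On the letter D that is D.

D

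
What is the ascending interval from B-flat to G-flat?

Counting letters B–C–D–E–F–G gives a sixth.
Bb→Gb = 8 semitones, 1 narrower than the major sixth (9), so minor.

minor sixth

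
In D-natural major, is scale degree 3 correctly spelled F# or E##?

F#

Each scale degree takes a distinct letter name. Degree 3 of a scale on D must use the letter F.
F# and E## are enharmonically the same pitch, but only F# uses the letter F, so it is the correct spelling here.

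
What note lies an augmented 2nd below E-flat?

A second below E lands on the letter D.
An augmented second spans 3 semitones, so Eb moves to pitch class 0. On the letter D that is Dbb.

Dbb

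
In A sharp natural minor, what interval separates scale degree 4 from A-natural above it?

diminished fifth

Scale degree 4 of A# natural minor is D#.
D# up to A: letters D→A make it a fifth; 6 semitones makes it diminished.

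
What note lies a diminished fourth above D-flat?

Gbb

D up a perfect fourth is G, so the target letter is G.
From Db, a diminished fourth is 4 semitones up: Gbb.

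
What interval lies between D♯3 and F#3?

minor third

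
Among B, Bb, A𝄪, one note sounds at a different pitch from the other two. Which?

In 12-tone equal temperament, enharmonic equivalents share a pitch class. B is pitch class 11; Bb is pitch class 10; A## is pitch class 11.
B and A## share pitch class 11, while Bb is pitch class 10.

Bb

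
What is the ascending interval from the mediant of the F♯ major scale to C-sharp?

minor third

The mediant of F# major is A#.
A# up to C#: letters A→C make it a third; 3 semitones makes it minor.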